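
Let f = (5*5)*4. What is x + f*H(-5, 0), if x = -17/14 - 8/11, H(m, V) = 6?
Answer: 92101/154 ≈ 598.06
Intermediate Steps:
x = -299/154 (x = -17*1/14 - 8*1/11 = -17/14 - 8/11 = -299/154 ≈ -1.9416)
f = 100 (f = 25*4 = 100)
x + f*H(-5, 0) = -299/154 + 100*6 = -299/154 + 600 = 92101/154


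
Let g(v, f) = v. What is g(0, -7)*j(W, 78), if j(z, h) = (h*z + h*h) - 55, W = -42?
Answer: 0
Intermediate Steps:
j(z, h) = -55 + h² + h*z (j(z, h) = (h*z + h²) - 55 = (h² + h*z) - 55 = -55 + h² + h*z)
g(0, -7)*j(W, 78) = 0*(-55 + 78² + 78*(-42)) = 0*(-55 + 6084 - 3276) = 0*2753 = 0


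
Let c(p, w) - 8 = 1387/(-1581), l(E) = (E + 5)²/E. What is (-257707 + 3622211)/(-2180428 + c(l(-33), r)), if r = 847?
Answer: -5319280824/3447245407 ≈ -1.5431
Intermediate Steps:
l(E) = (5 + E)²/E
c(p, w) = 11261/1581 (c(p, w) = 8 + 1387/(-1581) = 8 + 1387*(-1/1581) = 8 - 1387/1581 = 11261/1581)
(-257707 + 3622211)/(-2180428 + c(l(-33), r)) = (-257707 + 3622211)/(-2180428 + 11261/1581) = 3364504/(-3447245407/1581) = 3364504*(-1581/3447245407) = -5319280824/3447245407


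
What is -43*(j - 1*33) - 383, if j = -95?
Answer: 5121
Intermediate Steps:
-43*(j - 1*33) - 383 = -43*(-95 - 1*33) - 383 = -43*(-95 - 33) - 383 = -43*(-128) - 383 = 5504 - 383 = 5121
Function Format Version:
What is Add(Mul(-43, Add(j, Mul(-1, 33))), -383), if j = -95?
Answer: 5121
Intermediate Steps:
Add(Mul(-43, Add(j, Mul(-1, 33))), -383) = Add(Mul(-43, Add(-95, Mul(-1, 33))), -383) = Add(Mul(-43, Add(-95, -33)), -383) = Add(Mul(-43, -128), -383) = Add(5504, -383) = 5121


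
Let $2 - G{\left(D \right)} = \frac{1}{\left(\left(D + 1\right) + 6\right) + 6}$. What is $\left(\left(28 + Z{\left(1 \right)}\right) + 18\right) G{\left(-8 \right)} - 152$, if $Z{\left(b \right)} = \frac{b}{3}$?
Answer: $- \frac{343}{5} \approx -68.6$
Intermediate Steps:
$Z{\left(b \right)} = \frac{b}{3}$ ($Z{\left(b \right)} = b \frac{1}{3} = \frac{b}{3}$)
$G{\left(D \right)} = 2 - \frac{1}{13 + D}$ ($G{\left(D \right)} = 2 - \frac{1}{\left(\left(D + 1\right) + 6\right) + 6} = 2 - \frac{1}{\left(\left(1 + D\right) + 6\right) + 6} = 2 - \frac{1}{\left(7 + D\right) + 6} = 2 - \frac{1}{13 + D}$)
$\left(\left(28 + Z{\left(1 \right)}\right) + 18\right) G{\left(-8 \right)} - 152 = \left(\left(28 + \frac{1}{3} \cdot 1\right) + 18\right) \frac{25 + 2 \left(-8\right)}{13 - 8} - 152 = \left(\left(28 + \frac{1}{3}\right) + 18\right) \frac{25 - 16}{5} - 152 = \left(\frac{85}{3} + 18\right) \frac{1}{5} \cdot 9 - 152 = \frac{139}{3} \cdot \frac{9}{5} - 152 = \frac{417}{5} - 152 = - \frac{343}{5}$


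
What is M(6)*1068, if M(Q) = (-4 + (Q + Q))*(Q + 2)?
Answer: 68352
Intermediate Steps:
M(Q) = (-4 + 2*Q)*(2 + Q)
M(6)*1068 = (-8 + 2*6**2)*1068 = (-8 + 2*36)*1068 = (-8 + 72)*1068 = 64*1068 = 68352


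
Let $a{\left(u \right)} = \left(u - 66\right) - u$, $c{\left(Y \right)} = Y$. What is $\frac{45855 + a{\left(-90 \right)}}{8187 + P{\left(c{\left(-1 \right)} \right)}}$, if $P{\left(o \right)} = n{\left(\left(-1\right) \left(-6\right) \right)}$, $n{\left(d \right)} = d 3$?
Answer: $\frac{15263}{2735} \approx 5.5806$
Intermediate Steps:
$n{\left(d \right)} = 3 d$
$a{\left(u \right)} = -66$ ($a{\left(u \right)} = \left(-66 + u\right) - u = -66$)
$P{\left(o \right)} = 18$ ($P{\left(o \right)} = 3 \left(\left(-1\right) \left(-6\right)\right) = 3 \cdot 6 = 18$)
$\frac{45855 + a{\left(-90 \right)}}{8187 + P{\left(c{\left(-1 \right)} \right)}} = \frac{45855 - 66}{8187 + 18} = \frac{45789}{8205} = 45789 \cdot \frac{1}{8205} = \frac{15263}{2735}$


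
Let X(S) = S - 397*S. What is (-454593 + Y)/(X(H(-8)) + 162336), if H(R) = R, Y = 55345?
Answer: -24953/10344 ≈ -2.4123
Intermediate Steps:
X(S) = -396*S
(-454593 + Y)/(X(H(-8)) + 162336) = (-454593 + 55345)/(-396*(-8) + 162336) = -399248/(3168 + 162336) = -399248/165504 = -399248*1/165504 = -24953/10344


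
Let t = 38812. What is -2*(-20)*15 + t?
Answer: 39412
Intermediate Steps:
-2*(-20)*15 + t = -2*(-20)*15 + 38812 = 40*15 + 38812 = 600 + 38812 = 39412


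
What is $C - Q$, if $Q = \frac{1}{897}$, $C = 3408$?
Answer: $\frac{3056975}{897} \approx 3408.0$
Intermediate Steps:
$Q = \frac{1}{897} \approx 0.0011148$
$C - Q = 3408 - \frac{1}{897} = \frac{3056975}{897}$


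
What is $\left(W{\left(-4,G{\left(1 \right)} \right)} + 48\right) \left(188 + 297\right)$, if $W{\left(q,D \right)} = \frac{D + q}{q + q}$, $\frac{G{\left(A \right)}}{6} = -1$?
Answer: $\frac{95545}{4} \approx 23886.0$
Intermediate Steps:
$G{\left(A \right)} = -6$ ($G{\left(A \right)} = 6 \left(-1\right) = -6$)
$W{\left(q,D \right)} = \frac{D + q}{2 q}$
$\left(W{\left(-4,G{\left(1 \right)} \right)} + 48\right) \left(188 + 297\right) = \left(\frac{-6 - 4}{2 \left(-4\right)} + 48\right) \left(188 + 297\right) = \left(\frac{1}{2} \left(- \frac{1}{4}\right) \left(-10\right) + 48\right) 485 = \left(\frac{5}{4} + 48\right) 485 = \frac{197}{4} \cdot 485 = \frac{95545}{4}$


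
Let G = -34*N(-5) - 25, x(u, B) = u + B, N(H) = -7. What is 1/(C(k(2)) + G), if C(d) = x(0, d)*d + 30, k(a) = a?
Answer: 1/247 ≈ 0.0040486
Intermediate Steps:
x(u, B) = B + u
G = 213 (G = -34*(-7) - 25 = 238 - 25 = 213)
C(d) = 30 + d² (C(d) = (d + 0)*d + 30 = d*d + 30 = d² + 30 = 30 + d²)
1/(C(k(2)) + G) = 1/((30 + 2²) + 213) = 1/((30 + 4) + 213) = 1/(34 + 213) = 1/247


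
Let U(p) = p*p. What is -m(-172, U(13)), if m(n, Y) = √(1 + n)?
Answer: -3*I*√19 ≈ -13.077*I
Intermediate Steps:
U(p) = p²
-m(-172, U(13)) = -√(1 - 172) = -√(-171) = -3*I*√19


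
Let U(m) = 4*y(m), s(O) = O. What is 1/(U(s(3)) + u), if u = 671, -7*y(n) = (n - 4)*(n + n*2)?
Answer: 7/4733 ≈ 0.0014790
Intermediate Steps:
y(n) = -3*n*(-4 + n)/7 (y(n) = -(n - 4)*(n + n*2)/7 = -(-4 + n)*(n + 2*n)/7 = -(-4 + n)*3*n/7 = -3*n*(-4 + n)/7)
U(m) = 12*m*(4 - m)/7 (U(m) = 4*(3*m*(4 - m)/7) = 12*m*(4 - m)/7)
1/(U(s(3)) + u) = 1/((12/7)*3*(4 - 1*3) + 671) = 1/((12/7)*3*(4 - 3) + 671) = 1/((12/7)*3*1 + 671) = 1/(36/7 + 671) = 1/(4733/7) = 7/4733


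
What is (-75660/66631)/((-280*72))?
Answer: 1261/22388016 ≈ 5.6325e-5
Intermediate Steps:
(-75660/66631)/((-280*72)) = -75660*1/66631/(-20160) = -75660/66631*(-1/20160) = 1261/22388016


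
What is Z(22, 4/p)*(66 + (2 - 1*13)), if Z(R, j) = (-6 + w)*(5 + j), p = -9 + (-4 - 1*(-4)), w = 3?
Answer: -2255/3 ≈ -751.67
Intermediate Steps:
p = -9 (p = -9 + (-4 + 4) = -9 + 0 = -9)
Z(R, j) = -15 - 3*j (Z(R, j) = (-6 + 3)*(5 + j) = -3*(5 + j) = -15 - 3*j)
Z(22, 4/p)*(66 + (2 - 1*13)) = (-15 - 12/(-9))*(66 + (2 - 1*13)) = (-15 - 12*(-1)/9)*(66 + (2 - 13)) = (-15 - 3*(-4/9))*(66 - 11) = (-15 + 4/3)*55 = -41/3*55 = -2255/3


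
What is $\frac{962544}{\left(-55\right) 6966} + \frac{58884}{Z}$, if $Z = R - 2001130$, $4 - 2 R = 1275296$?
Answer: $- \frac{462211081}{182358270} \approx -2.5346$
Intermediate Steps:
$R = -637646$ ($R = 2 - 637648 = -637646$)
$Z = -2638776$ ($Z = -637646 - 2001130 = -2638776$)
$\frac{962544}{\left(-55\right) 6966} + \frac{58884}{Z} = \frac{962544}{\left(-55\right) 6966} + \frac{58884}{-2638776} = \frac{962544}{-383130} + 58884 \left(- \frac{1}{2638776}\right) = 962544 \left(- \frac{1}{383130}\right) - \frac{701}{31414} = - \frac{14584}{5805} - \frac{701}{31414} = - \frac{462211081}{182358270}$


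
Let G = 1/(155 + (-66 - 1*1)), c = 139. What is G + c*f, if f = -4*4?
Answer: -195711/88 ≈ -2224.0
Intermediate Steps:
G = 1/88 (G = 1/(155 + (-66 - 1)) = 1/(155 - 67) = 1/88 ≈ 0.011364)
f = -16
G + c*f = 1/88 + 139*(-16) = 1/88 - 2224 = -195711/88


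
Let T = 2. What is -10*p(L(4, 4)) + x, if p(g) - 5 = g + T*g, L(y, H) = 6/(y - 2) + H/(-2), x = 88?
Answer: 8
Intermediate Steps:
L(y, H) = 6/(-2 + y) - H/2 (L(y, H) = 6/(-2 + y) + H*(-½) = 6/(-2 + y) - H/2)
p(g) = 5 + 3*g (p(g) = 5 + (g + 2*g) = 5 + 3*g)
-10*p(L(4, 4)) + x = -10*(5 + 3*((6 + 4 - ½*4*4)/(-2 + 4))) + 88 = -10*(5 + 3*((6 + 4 - 8)/2)) + 88 = -10*(5 + 3*((½)*2)) + 88 = -10*(5 + 3*1) + 88 = -10*(5 + 3) + 88 = -10*8 + 88 = -80 + 88 = 8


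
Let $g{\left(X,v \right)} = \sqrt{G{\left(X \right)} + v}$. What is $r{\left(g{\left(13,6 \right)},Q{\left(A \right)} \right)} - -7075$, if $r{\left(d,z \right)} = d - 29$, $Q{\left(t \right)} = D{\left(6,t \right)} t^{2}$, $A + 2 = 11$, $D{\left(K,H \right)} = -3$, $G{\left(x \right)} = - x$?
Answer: $7046 + i \sqrt{7} \approx 7046.0 + 2.6458 i$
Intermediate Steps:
$A = 9$ ($A = -2 + 11 = 9$)
$Q{\left(t \right)} = - 3 t^{2}$
$g{\left(X,v \right)} = \sqrt{v - X}$ ($g{\left(X,v \right)} = \sqrt{- X + v} = \sqrt{v - X}$)
$r{\left(d,z \right)} = -29 + d$ ($r{\left(d,z \right)} = d - 29 = -29 + d$)
$r{\left(g{\left(13,6 \right)},Q{\left(A \right)} \right)} - -7075 = \left(-29 + \sqrt{6 - 13}\right) - -7075 = \left(-29 + \sqrt{6 - 13}\right) + 7075 = \left(-29 + \sqrt{-7}\right) + 7075 = \left(-29 + i \sqrt{7}\right) + 7075 = 7046 + i \sqrt{7}$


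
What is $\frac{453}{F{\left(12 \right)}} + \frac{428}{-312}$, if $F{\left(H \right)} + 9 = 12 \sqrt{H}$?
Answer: $\frac{5251}{4758} + \frac{1208 \sqrt{3}}{183} \approx 12.537$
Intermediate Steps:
$F{\left(H \right)} = -9 + 12 \sqrt{H}$
$\frac{453}{F{\left(12 \right)}} + \frac{428}{-312} = \frac{453}{-9 + 12 \sqrt{12}} + \frac{428}{-312} = \frac{453}{-9 + 12 \cdot 2 \sqrt{3}} + 428 \left(- \frac{1}{312}\right) = \frac{453}{-9 + 24 \sqrt{3}} - \frac{107}{78} = - \frac{107}{78} + \frac{453}{-9 + 24 \sqrt{3}}$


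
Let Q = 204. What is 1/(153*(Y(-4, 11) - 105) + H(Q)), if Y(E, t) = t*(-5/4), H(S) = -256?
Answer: -4/73699 ≈ -5.4275e-5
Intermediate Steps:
Y(E, t) = -5*t/4 (Y(E, t) = t*(-5*¼) = t*(-5/4) = -5*t/4)
1/(153*(Y(-4, 11) - 105) + H(Q)) = 1/(153*(-5/4*11 - 105) - 256) = 1/(153*(-55/4 - 105) - 256) = 1/(153*(-475/4) - 256) = 1/(-72675/4 - 256) = 1/(-73699/4) = -4/73699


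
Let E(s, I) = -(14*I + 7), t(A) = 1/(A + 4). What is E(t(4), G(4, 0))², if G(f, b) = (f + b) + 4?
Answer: 14161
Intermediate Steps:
G(f, b) = 4 + b + f (G(f, b) = (b + f) + 4 = 4 + b + f)
t(A) = 1/(4 + A)
E(s, I) = -7 - 14*I (E(s, I) = -(7 + 14*I) = -7 - 14*I)
E(t(4), G(4, 0))² = (-7 - 14*(4 + 0 + 4))² = (-7 - 14*8)² = (-7 - 112)² = (-119)² = 14161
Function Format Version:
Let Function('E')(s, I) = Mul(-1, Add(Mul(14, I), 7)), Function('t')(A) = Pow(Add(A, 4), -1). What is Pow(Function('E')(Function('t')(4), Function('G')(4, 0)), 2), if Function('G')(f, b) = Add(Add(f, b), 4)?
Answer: 14161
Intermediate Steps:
Function('G')(f, b) = Add(4, b, f) (Function('G')(f, b) = Add(Add(b, f), 4) = Add(4, b, f))
Function('t')(A) = Pow(Add(4, A), -1)
Function('E')(s, I) = Add(-7, Mul(-14, I)) (Function('E')(s, I) = Mul(-1, Add(7, Mul(14, I))) = Add(-7, Mul(-14, I)))
Pow(Function('E')(Function('t')(4), Function('G')(4, 0)), 2) = Pow(Add(-7, Mul(-14, Add(4, 0, 4))), 2) = Pow(Add(-7, Mul(-14, 8)), 2) = Pow(Add(-7, -112), 2) = Pow(-119, 2) = 14161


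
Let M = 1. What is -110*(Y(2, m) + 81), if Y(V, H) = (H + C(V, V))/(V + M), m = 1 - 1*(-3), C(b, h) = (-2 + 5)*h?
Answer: -27830/3 ≈ -9276.7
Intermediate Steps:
C(b, h) = 3*h
m = 4 (m = 1 + 3 = 4)
Y(V, H) = (H + 3*V)/(1 + V) (Y(V, H) = (H + 3*V)/(V + 1) = (H + 3*V)/(1 + V))
-110*(Y(2, m) + 81) = -110*((4 + 3*2)/(1 + 2) + 81) = -110*((4 + 6)/3 + 81) = -110*((⅓)*10 + 81) = -110*(10/3 + 81) = -110*253/3 = -27830/3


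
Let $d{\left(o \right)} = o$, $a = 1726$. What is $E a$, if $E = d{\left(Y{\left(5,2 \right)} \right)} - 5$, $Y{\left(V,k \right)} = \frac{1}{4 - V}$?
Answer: $-10356$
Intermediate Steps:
$E = -6$ ($E = - \frac{1}{-4 + 5} - 5 = - 1^{-1} - 5 = \left(-1\right) 1 - 5 = -1 - 5 = -6$)
$E a = \left(-6\right) 1726 = -10356$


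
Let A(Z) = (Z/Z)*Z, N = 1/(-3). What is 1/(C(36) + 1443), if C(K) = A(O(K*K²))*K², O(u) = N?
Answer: 1/1011 ≈ 0.00098912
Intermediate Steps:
N = -⅓ (N = 1*(-⅓) = -⅓ ≈ -0.33333)
O(u) = -⅓
A(Z) = Z (A(Z) = 1*Z = Z)
C(K) = -K²/3
1/(C(36) + 1443) = 1/(-⅓*36² + 1443) = 1/(-⅓*1296 + 1443) = 1/(-432 + 1443) = 1/1011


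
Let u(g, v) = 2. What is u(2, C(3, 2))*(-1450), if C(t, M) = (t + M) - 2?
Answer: -2900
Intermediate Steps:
C(t, M) = -2 + M + t (C(t, M) = (M + t) - 2 = -2 + M + t)
u(2, C(3, 2))*(-1450) = 2*(-1450) = -2900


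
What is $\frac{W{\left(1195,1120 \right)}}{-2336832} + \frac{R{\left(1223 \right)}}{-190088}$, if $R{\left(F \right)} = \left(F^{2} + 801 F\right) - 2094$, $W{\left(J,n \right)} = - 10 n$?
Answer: $- \frac{45136401977}{3470341572} \approx -13.006$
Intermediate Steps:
$R{\left(F \right)} = -2094 + F^{2} + 801 F$
$\frac{W{\left(1195,1120 \right)}}{-2336832} + \frac{R{\left(1223 \right)}}{-190088} = \frac{\left(-10\right) 1120}{-2336832} + \frac{-2094 + 1223^{2} + 801 \cdot 1223}{-190088} = \left(-11200\right) \left(- \frac{1}{2336832}\right) + \left(-2094 + 1495729 + 979623\right) \left(- \frac{1}{190088}\right) = \frac{175}{36513} + 2473258 \left(- \frac{1}{190088}\right) = \frac{175}{36513} - \frac{1236629}{95044} = - \frac{45136401977}{3470341572}$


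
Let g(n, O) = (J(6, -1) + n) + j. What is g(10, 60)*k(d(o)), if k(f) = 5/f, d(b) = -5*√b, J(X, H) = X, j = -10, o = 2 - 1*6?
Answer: 3*I ≈ 3.0*I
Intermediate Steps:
o = -4 (o = 2 - 6 = -4)
g(n, O) = -4 + n (g(n, O) = (6 + n) - 10 = -4 + n)
g(10, 60)*k(d(o)) = (-4 + 10)*(5/((-10*I))) = 6*(5/((-10*I))) = 6*(5*(I/10)) = 6*(I/2) = 3*I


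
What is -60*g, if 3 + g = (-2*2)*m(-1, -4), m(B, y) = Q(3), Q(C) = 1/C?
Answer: 260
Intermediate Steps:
m(B, y) = ⅓ (m(B, y) = 1/3 = ⅓)
g = -13/3 (g = -3 - 2*2*(⅓) = -3 - 4*⅓ = -3 - 4/3 = -13/3 ≈ -4.3333)
-60*g = -60*(-13/3) = 260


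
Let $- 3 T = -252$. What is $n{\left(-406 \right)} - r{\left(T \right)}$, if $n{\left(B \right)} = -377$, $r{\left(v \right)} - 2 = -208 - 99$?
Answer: $-72$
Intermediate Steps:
$T = 84$ ($T = \left(- \frac{1}{3}\right) \left(-252\right) = 84$)
$r{\left(v \right)} = -305$ ($r{\left(v \right)} = 2 - 307 = -305$)
$n{\left(-406 \right)} - r{\left(T \right)} = -377 - -305 = -377 + 305 = -72$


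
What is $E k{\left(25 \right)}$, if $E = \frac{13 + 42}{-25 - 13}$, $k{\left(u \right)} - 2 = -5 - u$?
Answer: $\frac{770}{19} \approx 40.526$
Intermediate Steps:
$k{\left(u \right)} = -3 - u$ ($k{\left(u \right)} = 2 - \left(5 + u\right) = -3 - u$)
$E = - \frac{55}{38}$ ($E = \frac{55}{-38} = 55 \left(- \frac{1}{38}\right) = - \frac{55}{38} \approx -1.4474$)
$E k{\left(25 \right)} = - \frac{55 \left(-3 - 25\right)}{38} = \left(- \frac{55}{38}\right) \left(-28\right) = \frac{770}{19}$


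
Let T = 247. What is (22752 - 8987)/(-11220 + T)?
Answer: -13765/10973 ≈ -1.2544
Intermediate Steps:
(22752 - 8987)/(-11220 + T) = (22752 - 8987)/(-11220 + 247) = 13765/(-10973) = 13765*(-1/10973) = -13765/10973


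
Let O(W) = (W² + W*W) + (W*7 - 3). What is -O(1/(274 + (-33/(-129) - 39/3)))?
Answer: 93805784/31550689 ≈ 2.9732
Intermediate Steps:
O(W) = -3 + 2*W² + 7*W (O(W) = (W² + W²) + (7*W - 3) = 2*W² + (-3 + 7*W) = -3 + 2*W² + 7*W)
-O(1/(274 + (-33/(-129) - 39/3))) = -(-3 + 2*(1/(274 + (-33/(-129) - 39/3)))² + 7/(274 + (-33/(-129) - 39/3))) = -(-3 + 2*(1/(274 + (-33*(-1/129) - 39*⅓)))² + 7/(274 + (-33*(-1/129) - 39*⅓))) = -(-3 + 2*(1/(274 + (11/43 - 13)))² + 7/(274 + (11/43 - 13))) = -(-3 + 2*(1/(274 - 548/43))² + 7/(274 - 548/43)) = -(-3 + 2*(1/(11234/43))² + 7/(11234/43)) = -(-3 + 2*(43/11234)² + 7*(43/11234)) = -(-3 + 2*(1849/126202756) + 301/11234) = -(-3 + 1849/63101378 + 301/11234) = -1*(-93805784/31550689) = 93805784/31550689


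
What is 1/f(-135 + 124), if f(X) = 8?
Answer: ⅛ ≈ 0.12500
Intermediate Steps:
1/f(-135 + 124) = 1/8 = ⅛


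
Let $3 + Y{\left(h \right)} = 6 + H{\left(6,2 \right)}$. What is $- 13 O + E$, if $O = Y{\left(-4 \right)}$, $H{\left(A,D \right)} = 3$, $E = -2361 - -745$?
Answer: $-1694$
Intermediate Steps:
$E = -1616$ ($E = -2361 + 745 = -1616$)
$Y{\left(h \right)} = 6$ ($Y{\left(h \right)} = -3 + \left(6 + 3\right) = -3 + 9 = 6$)
$O = 6$
$- 13 O + E = \left(-13\right) 6 - 1616 = -78 - 1616 = -1694$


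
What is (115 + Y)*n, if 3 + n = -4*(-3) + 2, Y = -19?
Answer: 1056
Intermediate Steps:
n = 11 (n = -3 + (-4*(-3) + 2) = -3 + (12 + 2) = -3 + 14 = 11)
(115 + Y)*n = (115 - 19)*11 = 96*11 = 1056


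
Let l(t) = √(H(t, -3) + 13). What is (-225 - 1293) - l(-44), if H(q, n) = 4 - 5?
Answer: -1518 - 2*√3 ≈ -1521.5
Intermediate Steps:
H(q, n) = -1
l(t) = 2*√3 (l(t) = √(-1 + 13) = √12 = 2*√3)
(-225 - 1293) - l(-44) = (-225 - 1293) - 2*√3 = -1518 - 2*√3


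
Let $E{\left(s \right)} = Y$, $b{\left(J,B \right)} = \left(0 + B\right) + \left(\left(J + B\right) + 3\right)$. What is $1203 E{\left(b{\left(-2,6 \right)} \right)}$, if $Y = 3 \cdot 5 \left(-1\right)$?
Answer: $-18045$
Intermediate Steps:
$b{\left(J,B \right)} = 3 + J + 2 B$ ($b{\left(J,B \right)} = B + \left(\left(B + J\right) + 3\right) = B + \left(3 + B + J\right) = 3 + J + 2 B$)
$Y = -15$ ($Y = 15 \left(-1\right) = -15$)
$E{\left(s \right)} = -15$
$1203 E{\left(b{\left(-2,6 \right)} \right)} = 1203 \left(-15\right) = -18045$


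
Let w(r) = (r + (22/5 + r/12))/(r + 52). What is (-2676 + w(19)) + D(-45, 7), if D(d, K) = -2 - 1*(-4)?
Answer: -11389741/4260 ≈ -2673.6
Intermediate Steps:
D(d, K) = 2 (D(d, K) = -2 + 4 = 2)
w(r) = (22/5 + 13*r/12)/(52 + r) (w(r) = (r + (22*(1/5) + r*(1/12)))/(52 + r) = (r + (22/5 + r/12))/(52 + r) = (22/5 + 13*r/12)/(52 + r))
(-2676 + w(19)) + D(-45, 7) = (-2676 + (264 + 65*19)/(60*(52 + 19))) + 2 = (-2676 + (1/60)*(264 + 1235)/71) + 2 = (-2676 + (1/60)*(1/71)*1499) + 2 = (-2676 + 1499/4260) + 2 = -11398261/4260 + 2 = -11389741/4260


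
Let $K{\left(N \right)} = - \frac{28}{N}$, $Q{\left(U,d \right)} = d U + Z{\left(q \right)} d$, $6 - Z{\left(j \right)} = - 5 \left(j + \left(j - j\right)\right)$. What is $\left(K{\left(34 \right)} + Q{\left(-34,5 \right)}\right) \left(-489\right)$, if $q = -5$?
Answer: $\frac{2209791}{17} \approx 1.2999 \cdot 10^{5}$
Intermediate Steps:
$Z{\left(j \right)} = 6 + 5 j$ ($Z{\left(j \right)} = 6 - - 5 \left(j + \left(j - j\right)\right) = 6 - - 5 \left(j + 0\right) = 6 - - 5 j = 6 + 5 j$)
$Q{\left(U,d \right)} = - 19 d + U d$ ($Q{\left(U,d \right)} = d U + \left(6 + 5 \left(-5\right)\right) d = U d + \left(6 - 25\right) d = U d - 19 d = - 19 d + U d$)
$\left(K{\left(34 \right)} + Q{\left(-34,5 \right)}\right) \left(-489\right) = \left(- \frac{28}{34} + 5 \left(-19 - 34\right)\right) \left(-489\right) = \left(\left(-28\right) \frac{1}{34} + 5 \left(-53\right)\right) \left(-489\right) = \left(- \frac{14}{17} - 265\right) \left(-489\right) = \left(- \frac{4519}{17}\right) \left(-489\right) = \frac{2209791}{17}$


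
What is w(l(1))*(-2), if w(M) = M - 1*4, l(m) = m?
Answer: 6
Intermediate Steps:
w(M) = -4 + M (w(M) = M - 4 = -4 + M)
w(l(1))*(-2) = (-4 + 1)*(-2) = -3*(-2) = 6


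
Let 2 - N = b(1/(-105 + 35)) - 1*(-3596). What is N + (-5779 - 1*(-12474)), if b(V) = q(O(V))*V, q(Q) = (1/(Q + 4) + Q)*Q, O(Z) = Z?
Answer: 296756392379/95697000 ≈ 3101.0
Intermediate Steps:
q(Q) = Q*(Q + 1/(4 + Q)) (q(Q) = (1/(4 + Q) + Q)*Q = (Q + 1/(4 + Q))*Q = Q*(Q + 1/(4 + Q)))
b(V) = V**2*(1 + V**2 + 4*V)/(4 + V) (b(V) = (V*(1 + V**2 + 4*V)/(4 + V))*V = V**2*(1 + V**2 + 4*V)/(4 + V))
N = -343935022621/95697000 (N = 2 - ((1/(-105 + 35))**2*(1 + (1/(-105 + 35))**2 + 4/(-105 + 35))/(4 + 1/(-105 + 35)) - 1*(-3596)) = 2 - ((1/(-70))**2*(1 + (1/(-70))**2 + 4/(-70))/(4 + 1/(-70)) + 3596) = 2 - ((-1/70)**2*(1 + (-1/70)**2 + 4*(-1/70))/(4 - 1/70) + 3596) = 2 - ((1 + 1/4900 - 2/35)/(4900*(279/70)) + 3596) = 2 - ((1/4900)*(70/279)*(4621/4900) + 3596) = 2 - (4621/95697000 + 3596) = 2 - 1*344126416621/95697000 = 2 - 344126416621/95697000 = -343935022621/95697000 ≈ -3594.0)
N + (-5779 - 1*(-12474)) = -343935022621/95697000 + (-5779 - 1*(-12474)) = -343935022621/95697000 + (-5779 + 12474) = -343935022621/95697000 + 6695 = 296756392379/95697000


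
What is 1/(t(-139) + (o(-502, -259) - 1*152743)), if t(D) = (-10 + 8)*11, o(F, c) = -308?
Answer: -1/153073 ≈ -6.5328e-6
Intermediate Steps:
t(D) = -22 (t(D) = -2*11 = -22)
1/(t(-139) + (o(-502, -259) - 1*152743)) = 1/(-22 + (-308 - 1*152743)) = 1/(-22 + (-308 - 152743)) = 1/(-22 - 153051) = 1/(-153073) = -1/153073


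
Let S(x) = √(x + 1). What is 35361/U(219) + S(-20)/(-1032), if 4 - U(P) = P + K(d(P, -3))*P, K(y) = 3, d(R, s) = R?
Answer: -35361/872 - I*√19/1032 ≈ -40.552 - 0.0042237*I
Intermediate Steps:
S(x) = √(1 + x)
U(P) = 4 - 4*P (U(P) = 4 - (P + 3*P) = 4 - 4*P)
35361/U(219) + S(-20)/(-1032) = 35361/(4 - 4*219) + √(1 - 20)/(-1032) = 35361/(4 - 876) + √(-19)*(-1/1032) = 35361/(-872) + (I*√19)*(-1/1032) = 35361*(-1/872) - I*√19/1032 = -35361/872 - I*√19/1032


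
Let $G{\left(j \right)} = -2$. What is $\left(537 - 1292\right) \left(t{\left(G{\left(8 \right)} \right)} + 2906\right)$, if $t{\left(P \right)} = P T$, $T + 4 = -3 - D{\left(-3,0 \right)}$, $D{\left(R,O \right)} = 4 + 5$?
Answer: $-2218190$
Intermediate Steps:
$D{\left(R,O \right)} = 9$
$T = -16$ ($T = -4 - 12 = -16$)
$t{\left(P \right)} = - 16 P$ ($t{\left(P \right)} = P \left(-16\right) = - 16 P$)
$\left(537 - 1292\right) \left(t{\left(G{\left(8 \right)} \right)} + 2906\right) = \left(537 - 1292\right) \left(\left(-16\right) \left(-2\right) + 2906\right) = - 755 \left(32 + 2906\right) = \left(-755\right) 2938 = -2218190$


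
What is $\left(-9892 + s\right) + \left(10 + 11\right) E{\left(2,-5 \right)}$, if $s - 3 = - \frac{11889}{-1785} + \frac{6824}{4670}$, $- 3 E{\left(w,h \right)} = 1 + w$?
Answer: $- \frac{2751385401}{277865} \approx -9901.9$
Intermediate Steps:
$E{\left(w,h \right)} = - \frac{1}{3} - \frac{w}{3}$ ($E{\left(w,h \right)} = - \frac{1 + w}{3} = - \frac{1}{3} - \frac{w}{3}$)
$s = \frac{3090344}{277865}$ ($s = 3 + \left(- \frac{11889}{-1785} + \frac{6824}{4670}\right) = 3 + \left(\left(-11889\right) \left(- \frac{1}{1785}\right) + 6824 \cdot \frac{1}{4670}\right) = 3 + \left(\frac{3963}{595} + \frac{3412}{2335}\right) = 3 + \frac{2256749}{277865} = \frac{3090344}{277865} \approx 11.122$)
$\left(-9892 + s\right) + \left(10 + 11\right) E{\left(2,-5 \right)} = \left(-9892 + \frac{3090344}{277865}\right) + \left(10 + 11\right) \left(- \frac{1}{3} - \frac{2}{3}\right) = - \frac{2745550236}{277865} + 21 \left(- \frac{1}{3} - \frac{2}{3}\right) = - \frac{2745550236}{277865} + 21 \left(-1\right) = - \frac{2745550236}{277865} - 21 = - \frac{2751385401}{277865}$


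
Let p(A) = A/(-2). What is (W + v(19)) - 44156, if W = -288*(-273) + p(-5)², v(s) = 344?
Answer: 139273/4 ≈ 34818.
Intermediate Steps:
p(A) = -A/2 (p(A) = A*(-½) = -A/2)
W = 314521/4 (W = -288*(-273) + (-½*(-5))² = 78624 + (5/2)² = 78624 + 25/4 = 314521/4 ≈ 78630.)
(W + v(19)) - 44156 = (314521/4 + 344) - 44156 = 315897/4 - 44156 = 139273/4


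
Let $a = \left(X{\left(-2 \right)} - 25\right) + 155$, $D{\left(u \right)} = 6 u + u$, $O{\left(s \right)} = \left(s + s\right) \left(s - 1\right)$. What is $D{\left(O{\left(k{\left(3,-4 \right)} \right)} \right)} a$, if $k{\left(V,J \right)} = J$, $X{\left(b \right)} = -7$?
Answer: $34440$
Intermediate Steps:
$O{\left(s \right)} = 2 s \left(-1 + s\right)$
$D{\left(u \right)} = 7 u$
$a = 123$ ($a = \left(-7 - 25\right) + 155 = -32 + 155 = 123$)
$D{\left(O{\left(k{\left(3,-4 \right)} \right)} \right)} a = 7 \cdot 2 \left(-4\right) \left(-1 - 4\right) 123 = 7 \cdot 2 \left(-4\right) \left(-5\right) 123 = 7 \cdot 40 \cdot 123 = 280 \cdot 123 = 34440$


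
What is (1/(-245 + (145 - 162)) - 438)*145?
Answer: -16639765/262 ≈ -63511.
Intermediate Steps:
(1/(-245 + (145 - 162)) - 438)*145 = (1/(-245 - 17) - 438)*145 = (1/(-262) - 438)*145 = (-1/262 - 438)*145 = -114757/262*145 = -16639765/262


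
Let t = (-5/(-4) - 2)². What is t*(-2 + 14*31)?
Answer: 243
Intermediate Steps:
t = 9/16 (t = (-5*(-¼) - 2)² = (5/4 - 2)² = (-¾)² = 9/16 ≈ 0.56250)
t*(-2 + 14*31) = 9*(-2 + 14*31)/16 = 9*(-2 + 434)/16 = (9/16)*432 = 243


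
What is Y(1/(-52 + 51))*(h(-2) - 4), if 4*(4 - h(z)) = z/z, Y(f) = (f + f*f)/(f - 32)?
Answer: 0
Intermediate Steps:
Y(f) = (f + f²)/(-32 + f)
h(z) = 15/4 (h(z) = 4 - z/(4*z) = 4 - ¼*1 = 4 - ¼ = 15/4)
Y(1/(-52 + 51))*(h(-2) - 4) = ((1 + 1/(-52 + 51))/((-52 + 51)*(-32 + 1/(-52 + 51))))*(15/4 - 4) = ((1 + 1/(-1))/((-1)*(-32 + 1/(-1))))*(-¼) = -(1 - 1)/(-32 - 1)*(-¼) = -1*0/(-33)*(-¼) = -1*(-1/33)*0*(-¼) = 0*(-¼) = 0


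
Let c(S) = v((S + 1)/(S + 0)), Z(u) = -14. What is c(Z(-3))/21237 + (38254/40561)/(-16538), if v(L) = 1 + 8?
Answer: 870796694/2374288876811 ≈ 0.00036676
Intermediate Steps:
v(L) = 9
c(S) = 9
c(Z(-3))/21237 + (38254/40561)/(-16538) = 9/21237 + (38254/40561)/(-16538) = 9*(1/21237) + (38254*(1/40561))*(-1/16538) = 3/7079 + (38254/40561)*(-1/16538) = 3/7079 - 19127/335398909 = 870796694/2374288876811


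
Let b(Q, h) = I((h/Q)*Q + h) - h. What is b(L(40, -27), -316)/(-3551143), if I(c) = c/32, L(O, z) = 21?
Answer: -1185/14204572 ≈ -8.3424e-5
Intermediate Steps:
I(c) = c/32 (I(c) = c*(1/32) = c/32)
b(Q, h) = -15*h/16 (b(Q, h) = ((h/Q)*Q + h)/32 - h = (h + h)/32 - h = (2*h)/32 - h = h/16 - h = -15*h/16)
b(L(40, -27), -316)/(-3551143) = -15/16*(-316)/(-3551143) = (1185/4)*(-1/3551143) = -1185/14204572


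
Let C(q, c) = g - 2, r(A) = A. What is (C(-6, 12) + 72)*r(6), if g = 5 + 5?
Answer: 480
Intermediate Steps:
g = 10
C(q, c) = 8 (C(q, c) = 10 - 2 = 8)
(C(-6, 12) + 72)*r(6) = (8 + 72)*6 = 80*6 = 480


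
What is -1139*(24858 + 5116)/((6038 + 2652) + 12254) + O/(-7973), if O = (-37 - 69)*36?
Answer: -1143367123/701624 ≈ -1629.6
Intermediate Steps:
O = -3816 (O = -106*36 = -3816)
-1139*(24858 + 5116)/((6038 + 2652) + 12254) + O/(-7973) = -1139*(24858 + 5116)/((6038 + 2652) + 12254) - 3816/(-7973) = -1139*29974/(8690 + 12254) - 3816*(-1/7973) = -1139/(20944*(1/29974)) + 3816/7973 = -1139/1496/2141 + 3816/7973 = -1139*2141/1496 + 3816/7973 = -143447/88 + 3816/7973 = -1143367123/701624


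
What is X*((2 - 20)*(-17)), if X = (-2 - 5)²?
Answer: 14994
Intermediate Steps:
X = 49 (X = (-7)² = 49)
X*((2 - 20)*(-17)) = 49*((2 - 20)*(-17)) = 49*(-18*(-17)) = 49*306 = 14994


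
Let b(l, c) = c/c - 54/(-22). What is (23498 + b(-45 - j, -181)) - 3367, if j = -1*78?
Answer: 221479/11 ≈ 20134.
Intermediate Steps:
j = -78
b(l, c) = 38/11 (b(l, c) = 1 - 54*(-1/22) = 1 + 27/11 = 38/11)
(23498 + b(-45 - j, -181)) - 3367 = (23498 + 38/11) - 3367 = 258516/11 - 3367 = 221479/11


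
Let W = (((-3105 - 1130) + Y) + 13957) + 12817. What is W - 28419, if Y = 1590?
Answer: -4290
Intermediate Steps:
W = 24129 (W = (((-3105 - 1130) + 1590) + 13957) + 12817 = ((-4235 + 1590) + 13957) + 12817 = (-2645 + 13957) + 12817 = 11312 + 12817 = 24129)
W - 28419 = 24129 - 28419 = -4290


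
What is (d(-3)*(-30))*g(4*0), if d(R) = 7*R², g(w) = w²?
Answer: 0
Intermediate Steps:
(d(-3)*(-30))*g(4*0) = ((7*(-3)²)*(-30))*(4*0)² = ((7*9)*(-30))*0² = (63*(-30))*0 = -1890*0 = 0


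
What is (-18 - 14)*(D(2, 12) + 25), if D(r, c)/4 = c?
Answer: -2336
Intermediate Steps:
D(r, c) = 4*c
(-18 - 14)*(D(2, 12) + 25) = (-18 - 14)*(4*12 + 25) = -32*(48 + 25) = -32*73 = -2336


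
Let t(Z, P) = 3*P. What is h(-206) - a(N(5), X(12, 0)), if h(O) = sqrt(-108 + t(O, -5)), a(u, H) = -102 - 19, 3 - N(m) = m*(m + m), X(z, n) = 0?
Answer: 121 + I*sqrt(123) ≈ 121.0 + 11.091*I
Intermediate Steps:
N(m) = 3 - 2*m**2 (N(m) = 3 - m*(m + m) = 3 - m*2*m = 3 - 2*m**2)
a(u, H) = -121
h(O) = I*sqrt(123) (h(O) = sqrt(-108 + 3*(-5)) = sqrt(-108 - 15) = sqrt(-123) = I*sqrt(123))
h(-206) - a(N(5), X(12, 0)) = I*sqrt(123) - 1*(-121) = I*sqrt(123) + 121 = 121 + I*sqrt(123)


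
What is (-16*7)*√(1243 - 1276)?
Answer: -112*I*√33 ≈ -643.39*I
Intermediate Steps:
(-16*7)*√(1243 - 1276) = -112*I*√33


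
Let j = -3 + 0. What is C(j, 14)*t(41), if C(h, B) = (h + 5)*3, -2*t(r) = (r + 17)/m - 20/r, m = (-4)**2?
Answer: -3087/328 ≈ -9.4116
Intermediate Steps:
m = 16
j = -3
t(r) = -17/32 + 10/r - r/32 (t(r) = -((r + 17)/16 - 20/r)/2 = -((17 + r)*(1/16) - 20/r)/2 = -((17/16 + r/16) - 20/r)/2 = -(17/16 - 20/r + r/16)/2 = -17/32 + 10/r - r/32)
C(h, B) = 15 + 3*h (C(h, B) = (5 + h)*3 = 15 + 3*h)
C(j, 14)*t(41) = (15 + 3*(-3))*((1/32)*(320 - 1*41*(17 + 41))/41) = (15 - 9)*((1/32)*(1/41)*(320 - 1*41*58)) = 6*((1/32)*(1/41)*(320 - 2378)) = 6*((1/32)*(1/41)*(-2058)) = 6*(-1029/656) = -3087/328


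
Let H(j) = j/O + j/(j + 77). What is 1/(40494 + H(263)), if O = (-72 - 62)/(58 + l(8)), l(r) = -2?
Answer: 22780/919967181 ≈ 2.4762e-5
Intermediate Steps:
O = -67/28 (O = (-72 - 62)/(58 - 2) = -134/56 = -134*1/56 = -67/28 ≈ -2.3929)
H(j) = -28*j/67 + j/(77 + j) (H(j) = j/(-67/28) + j/(j + 77) = j*(-28/67) + j/(77 + j) = -28*j/67 + j/(77 + j))
1/(40494 + H(263)) = 1/(40494 - 1*263*(2089 + 28*263)/(5159 + 67*263)) = 1/(40494 - 1*263*(2089 + 7364)/(5159 + 17621)) = 1/(40494 - 1*263*9453/22780) = 1/(40494 - 1*263*1/22780*9453) = 1/(40494 - 2486139/22780) = 1/(919967181/22780) = 22780/919967181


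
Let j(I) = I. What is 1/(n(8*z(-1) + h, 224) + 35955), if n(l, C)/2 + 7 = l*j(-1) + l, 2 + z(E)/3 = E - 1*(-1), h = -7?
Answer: 1/35941 ≈ 2.7823e-5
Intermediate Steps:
z(E) = -3 + 3*E (z(E) = -6 + 3*(E - 1*(-1)) = -6 + 3*(E + 1) = -6 + 3*(1 + E) = -6 + (3 + 3*E) = -3 + 3*E)
n(l, C) = -14 (n(l, C) = -14 + 2*(l*(-1) + l) = -14 + 2*(-l + l) = -14 + 2*0 = -14 + 0 = -14)
1/(n(8*z(-1) + h, 224) + 35955) = 1/(-14 + 35955) = 1/35941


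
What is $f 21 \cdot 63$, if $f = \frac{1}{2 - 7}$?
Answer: $- \frac{1323}{5} \approx -264.6$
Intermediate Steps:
$f = - \frac{1}{5}$ ($f = \frac{1}{-5} = - \frac{1}{5} \approx -0.2$)
$f 21 \cdot 63 = \left(- \frac{1}{5}\right) 21 \cdot 63 = \left(- \frac{21}{5}\right) 63 = - \frac{1323}{5}$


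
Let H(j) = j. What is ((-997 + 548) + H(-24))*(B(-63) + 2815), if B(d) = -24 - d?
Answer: -1349942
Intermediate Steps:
((-997 + 548) + H(-24))*(B(-63) + 2815) = ((-997 + 548) - 24)*((-24 - 1*(-63)) + 2815) = (-449 - 24)*((-24 + 63) + 2815) = -473*(39 + 2815) = -473*2854 = -1349942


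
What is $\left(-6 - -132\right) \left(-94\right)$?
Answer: $-11844$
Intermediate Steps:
$\left(-6 - -132\right) \left(-94\right) = \left(-6 + 132\right) \left(-94\right) = 126 \left(-94\right) = -11844$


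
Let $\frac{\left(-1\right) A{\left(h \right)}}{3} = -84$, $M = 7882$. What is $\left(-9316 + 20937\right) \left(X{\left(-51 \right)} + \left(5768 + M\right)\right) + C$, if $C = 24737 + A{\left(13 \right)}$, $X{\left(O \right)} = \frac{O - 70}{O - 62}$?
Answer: $\frac{17929041348}{113} \approx 1.5866 \cdot 10^{8}$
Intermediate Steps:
$A{\left(h \right)} = 252$ ($A{\left(h \right)} = \left(-3\right) \left(-84\right) = 252$)
$X{\left(O \right)} = \frac{-70 + O}{-62 + O}$
$C = 24989$ ($C = 24737 + 252 = 24989$)
$\left(-9316 + 20937\right) \left(X{\left(-51 \right)} + \left(5768 + M\right)\right) + C = \left(-9316 + 20937\right) \left(\frac{-70 - 51}{-62 - 51} + \left(5768 + 7882\right)\right) + 24989 = 11621 \left(\frac{1}{-113} \left(-121\right) + 13650\right) + 24989 = 11621 \left(\left(- \frac{1}{113}\right) \left(-121\right) + 13650\right) + 24989 = 11621 \left(\frac{121}{113} + 13650\right) + 24989 = 11621 \cdot \frac{1542571}{113} + 24989 = \frac{17926217591}{113} + 24989 = \frac{17929041348}{113}$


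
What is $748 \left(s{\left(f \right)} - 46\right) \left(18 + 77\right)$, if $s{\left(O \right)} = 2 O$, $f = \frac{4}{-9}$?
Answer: $- \frac{29987320}{9} \approx -3.3319 \cdot 10^{6}$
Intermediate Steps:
$f = - \frac{4}{9}$ ($f = 4 \left(- \frac{1}{9}\right) = - \frac{4}{9} \approx -0.44444$)
$748 \left(s{\left(f \right)} - 46\right) \left(18 + 77\right) = 748 \left(2 \left(- \frac{4}{9}\right) - 46\right) \left(18 + 77\right) = 748 \left(- \frac{8}{9} - 46\right) 95 = 748 \left(\left(- \frac{422}{9}\right) 95\right) = 748 \left(- \frac{40090}{9}\right) = - \frac{29987320}{9}$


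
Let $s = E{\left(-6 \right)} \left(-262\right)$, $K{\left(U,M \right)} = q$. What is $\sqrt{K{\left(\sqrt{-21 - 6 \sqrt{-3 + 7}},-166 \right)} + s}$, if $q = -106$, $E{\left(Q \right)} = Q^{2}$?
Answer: $i \sqrt{9538} \approx 97.663 i$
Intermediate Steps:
$K{\left(U,M \right)} = -106$
$s = -9432$ ($s = \left(-6\right)^{2} \left(-262\right) = 36 \left(-262\right) = -9432$)
$\sqrt{K{\left(\sqrt{-21 - 6 \sqrt{-3 + 7}},-166 \right)} + s} = \sqrt{-106 - 9432} = \sqrt{-9538} = i \sqrt{9538}$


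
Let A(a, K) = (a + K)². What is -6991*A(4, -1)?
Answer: -62919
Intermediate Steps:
A(a, K) = (K + a)²
-6991*A(4, -1) = -6991*(-1 + 4)² = -6991*3² = -6991*9 = -62919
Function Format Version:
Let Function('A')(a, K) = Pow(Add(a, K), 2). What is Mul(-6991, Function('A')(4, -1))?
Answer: -62919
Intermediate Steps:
Function('A')(a, K) = Pow(Add(K, a), 2)
Mul(-6991, Function('A')(4, -1)) = Mul(-6991, Pow(Add(-1, 4), 2)) = Mul(-6991, Pow(3, 2)) = Mul(-6991, 9) = -62919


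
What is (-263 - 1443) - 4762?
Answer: -6468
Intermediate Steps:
(-263 - 1443) - 4762 = -1706 - 4762 = -6468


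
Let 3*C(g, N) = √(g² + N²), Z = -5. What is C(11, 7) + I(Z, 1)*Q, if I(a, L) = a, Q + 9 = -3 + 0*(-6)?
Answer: 60 + √170/3 ≈ 64.346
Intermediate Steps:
Q = -12 (Q = -9 + (-3 + 0*(-6)) = -9 + (-3 + 0) = -9 - 3 = -12)
C(g, N) = √(N² + g²)/3 (C(g, N) = √(g² + N²)/3 = √(N² + g²)/3)
C(11, 7) + I(Z, 1)*Q = √(7² + 11²)/3 - 5*(-12) = √(49 + 121)/3 + 60 = √170/3 + 60 = 60 + √170/3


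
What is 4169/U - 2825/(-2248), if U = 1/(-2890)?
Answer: -27084822855/2248 ≈ -1.2048e+7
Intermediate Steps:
U = -1/2890 ≈ -0.00034602
4169/U - 2825/(-2248) = 4169/(-1/2890) - 2825/(-2248) = 4169*(-2890) - 2825*(-1/2248) = -12048410 + 2825/2248 = -27084822855/2248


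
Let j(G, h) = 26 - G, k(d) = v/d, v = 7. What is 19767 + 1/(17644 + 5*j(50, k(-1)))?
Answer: 346396909/17524 ≈ 19767.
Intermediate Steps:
k(d) = 7/d
19767 + 1/(17644 + 5*j(50, k(-1))) = 19767 + 1/(17644 + 5*(26 - 1*50)) = 19767 + 1/(17644 + 5*(26 - 50)) = 19767 + 1/(17644 + 5*(-24)) = 19767 + 1/(17644 - 120) = 19767 + 1/17524 = 346396909/17524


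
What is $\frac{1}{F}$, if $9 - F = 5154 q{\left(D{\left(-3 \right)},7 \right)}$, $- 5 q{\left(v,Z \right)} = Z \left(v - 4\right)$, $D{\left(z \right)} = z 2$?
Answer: $- \frac{1}{72147} \approx -1.3861 \cdot 10^{-5}$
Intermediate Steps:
$D{\left(z \right)} = 2 z$
$q{\left(v,Z \right)} = - \frac{Z \left(-4 + v\right)}{5}$ ($q{\left(v,Z \right)} = - \frac{Z \left(v - 4\right)}{5} = - \frac{Z \left(-4 + v\right)}{5}$)
$F = -72147$ ($F = 9 - 5154 \cdot \frac{1}{5} \cdot 7 \left(4 - 2 \left(-3\right)\right) = 9 - 5154 \cdot \frac{1}{5} \cdot 7 \left(4 - -6\right) = 9 - 5154 \cdot \frac{1}{5} \cdot 7 \left(4 + 6\right) = 9 - 5154 \cdot \frac{1}{5} \cdot 7 \cdot 10 = 9 - 5154 \cdot 14 = 9 - 72156 = -72147$)
$\frac{1}{F} = \frac{1}{-72147} = - \frac{1}{72147}$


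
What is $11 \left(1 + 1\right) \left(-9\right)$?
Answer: $-198$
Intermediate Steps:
$11 \left(1 + 1\right) \left(-9\right) = 11 \cdot 2 \left(-9\right) = 22 \left(-9\right) = -198$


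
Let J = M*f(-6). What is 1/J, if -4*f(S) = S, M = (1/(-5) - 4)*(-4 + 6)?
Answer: -5/63 ≈ -0.079365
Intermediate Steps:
M = -42/5 (M = (-⅕ - 4)*2 = -21/5*2 = -42/5 ≈ -8.4000)
f(S) = -S/4
J = -63/5 (J = -(-21)*(-6)/10 = -42/5*3/2 = -63/5 ≈ -12.600)
1/J = 1/(-63/5) = -5/63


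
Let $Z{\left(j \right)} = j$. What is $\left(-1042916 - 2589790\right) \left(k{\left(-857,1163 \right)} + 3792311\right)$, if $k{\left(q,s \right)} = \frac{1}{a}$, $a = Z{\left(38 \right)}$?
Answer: $- \frac{261750669364107}{19} \approx -1.3776 \cdot 10^{13}$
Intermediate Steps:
$a = 38$
$k{\left(q,s \right)} = \frac{1}{38}$
$\left(-1042916 - 2589790\right) \left(k{\left(-857,1163 \right)} + 3792311\right) = \left(-1042916 - 2589790\right) \left(\frac{1}{38} + 3792311\right) = \left(-3632706\right) \frac{144107819}{38} = - \frac{261750669364107}{19}$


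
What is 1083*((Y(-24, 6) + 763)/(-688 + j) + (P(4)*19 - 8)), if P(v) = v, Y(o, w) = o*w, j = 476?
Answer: 14942151/212 ≈ 70482.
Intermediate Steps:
1083*((Y(-24, 6) + 763)/(-688 + j) + (P(4)*19 - 8)) = 1083*((-24*6 + 763)/(-688 + 476) + (4*19 - 8)) = 1083*((-144 + 763)/(-212) + (76 - 8)) = 1083*(619*(-1/212) + 68) = 1083*(-619/212 + 68) = 1083*(13797/212) = 14942151/212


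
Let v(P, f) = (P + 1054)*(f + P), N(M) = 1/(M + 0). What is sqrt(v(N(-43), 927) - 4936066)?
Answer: I*sqrt(7320290974)/43 ≈ 1989.7*I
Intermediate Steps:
N(M) = 1/M
v(P, f) = (1054 + P)*(P + f)
sqrt(v(N(-43), 927) - 4936066) = sqrt(((1/(-43))**2 + 1054/(-43) + 1054*927 + 927/(-43)) - 4936066) = sqrt(((-1/43)**2 + 1054*(-1/43) + 977058 - 1/43*927) - 4936066) = sqrt((1/1849 - 1054/43 + 977058 - 927/43) - 4936066) = sqrt(1806495060/1849 - 4936066) = sqrt(-7320290974/1849) = I*sqrt(7320290974)/43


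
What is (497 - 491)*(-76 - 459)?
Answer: -3210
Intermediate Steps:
(497 - 491)*(-76 - 459) = 6*(-535) = -3210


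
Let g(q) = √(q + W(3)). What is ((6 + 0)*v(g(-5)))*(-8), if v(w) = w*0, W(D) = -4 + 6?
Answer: 0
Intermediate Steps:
W(D) = 2
g(q) = √(2 + q) (g(q) = √(q + 2) = √(2 + q))
v(w) = 0
((6 + 0)*v(g(-5)))*(-8) = ((6 + 0)*0)*(-8) = (6*0)*(-8) = 0*(-8) = 0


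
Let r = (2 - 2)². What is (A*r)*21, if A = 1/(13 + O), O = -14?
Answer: 0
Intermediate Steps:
A = -1 (A = 1/(13 - 14) = 1/(-1) = -1)
r = 0 (r = 0² = 0)
(A*r)*21 = -1*0*21 = 0*21 = 0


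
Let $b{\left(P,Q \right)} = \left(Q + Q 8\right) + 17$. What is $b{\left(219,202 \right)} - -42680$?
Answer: $44515$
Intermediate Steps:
$b{\left(P,Q \right)} = 17 + 9 Q$ ($b{\left(P,Q \right)} = \left(Q + 8 Q\right) + 17 = 9 Q + 17 = 17 + 9 Q$)
$b{\left(219,202 \right)} - -42680 = \left(17 + 9 \cdot 202\right) - -42680 = \left(17 + 1818\right) + 42680 = 1835 + 42680 = 44515$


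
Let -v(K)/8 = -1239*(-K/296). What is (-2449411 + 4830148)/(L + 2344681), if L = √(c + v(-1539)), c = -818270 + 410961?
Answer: 68845515322063/67802861952923 - 1587158*I*√121763411/67802861952923 ≈ 1.0154 - 0.0002583*I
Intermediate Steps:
c = -407309
v(K) = -1239*K/37 (v(K) = -(-9912)/((-296/K)) = -(-9912)*(-K/296) = -1239*K/37)
L = 2*I*√121763411/37 (L = √(-407309 - 1239/37*(-1539)) = √(-407309 + 1906821/37) = √(-13163612/37) = 2*I*√121763411/37 ≈ 596.47*I)
(-2449411 + 4830148)/(L + 2344681) = (-2449411 + 4830148)/(2*I*√121763411/37 + 2344681) = 2380737/(2344681 + 2*I*√121763411/37)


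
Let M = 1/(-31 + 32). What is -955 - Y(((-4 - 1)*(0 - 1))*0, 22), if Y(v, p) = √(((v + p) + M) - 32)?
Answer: -955 - 3*I ≈ -955.0 - 3.0*I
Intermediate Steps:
M = 1 (M = 1/1 = 1)
Y(v, p) = √(-31 + p + v) (Y(v, p) = √(((v + p) + 1) - 32) = √(((p + v) + 1) - 32) = √((1 + p + v) - 32) = √(-31 + p + v))
-955 - Y(((-4 - 1)*(0 - 1))*0, 22) = -955 - √(-31 + 22 + ((-4 - 1)*(0 - 1))*0) = -955 - √(-31 + 22 - 5*(-1)*0) = -955 - √(-31 + 22 + 5*0) = -955 - √(-31 + 22 + 0) = -955 - √(-9) = -955 - 3*I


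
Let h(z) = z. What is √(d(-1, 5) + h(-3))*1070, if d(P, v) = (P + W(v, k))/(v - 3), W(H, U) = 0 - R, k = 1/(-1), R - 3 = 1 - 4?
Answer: 535*I*√14 ≈ 2001.8*I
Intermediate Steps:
R = 0 (R = 3 + (1 - 4) = 3 - 3 = 0)
k = -1
W(H, U) = 0 (W(H, U) = 0 - 1*0 = 0 + 0 = 0)
d(P, v) = P/(-3 + v) (d(P, v) = (P + 0)/(v - 3) = P/(-3 + v))
√(d(-1, 5) + h(-3))*1070 = √(-1/(-3 + 5) - 3)*1070 = √(-1/2 - 3)*1070 = √(-1*½ - 3)*1070 = √(-½ - 3)*1070 = √(-7/2)*1070 = (I*√14/2)*1070 = 535*I*√14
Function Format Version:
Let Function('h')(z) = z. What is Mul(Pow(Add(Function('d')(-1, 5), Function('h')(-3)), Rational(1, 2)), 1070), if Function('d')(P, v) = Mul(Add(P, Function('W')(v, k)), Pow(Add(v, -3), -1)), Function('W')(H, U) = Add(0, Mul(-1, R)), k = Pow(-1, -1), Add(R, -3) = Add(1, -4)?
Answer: Mul(535, I, Pow(14, Rational(1, 2))) ≈ Mul(2001.8, I)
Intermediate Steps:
R = 0 (R = Add(3, Add(1, -4)) = Add(3, -3) = 0)
k = -1
Function('W')(H, U) = 0 (Function('W')(H, U) = Add(0, Mul(-1, 0)) = Add(0, 0) = 0)
Function('d')(P, v) = Mul(P, Pow(Add(-3, v), -1)) (Function('d')(P, v) = Mul(Add(P, 0), Pow(Add(v, -3), -1)) = Mul(P, Pow(Add(-3, v), -1)))
Mul(Pow(Add(Function('d')(-1, 5), Function('h')(-3)), Rational(1, 2)), 1070) = Mul(Pow(Add(Mul(-1, Pow(Add(-3, 5), -1)), -3), Rational(1, 2)), 1070) = Mul(Pow(Add(Mul(-1, Pow(2, -1)), -3), Rational(1, 2)), 1070) = Mul(Pow(Add(Mul(-1, Rational(1, 2)), -3), Rational(1, 2)), 1070) = Mul(Pow(Add(Rational(-1, 2), -3), Rational(1, 2)), 1070) = Mul(Pow(Rational(-7, 2), Rational(1, 2)), 1070) = Mul(Mul(Rational(1, 2), I, Pow(14, Rational(1, 2))), 1070) = Mul(535, I, Pow(14, Rational(1, 2)))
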